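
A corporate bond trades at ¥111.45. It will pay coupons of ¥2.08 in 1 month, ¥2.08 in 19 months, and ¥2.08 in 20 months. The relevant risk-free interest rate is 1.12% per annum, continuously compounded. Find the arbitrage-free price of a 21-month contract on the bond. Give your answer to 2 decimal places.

¥107.37

PV(coupons) I = 2.08·e^(−0.0112·1/12) + 2.08·e^(−0.0112·19/12) + 2.08·e^(−0.0112·20/12)
I = 2.0781 + 2.0434 + 2.0415 = 6.1630
F = (S − I)·e^(rT) = (111.45 − 6.1630) · e^(0.0112·21/12)
= 105.2870 · e^0.019600 = 105.2870 × 1.019793 = ¥107.37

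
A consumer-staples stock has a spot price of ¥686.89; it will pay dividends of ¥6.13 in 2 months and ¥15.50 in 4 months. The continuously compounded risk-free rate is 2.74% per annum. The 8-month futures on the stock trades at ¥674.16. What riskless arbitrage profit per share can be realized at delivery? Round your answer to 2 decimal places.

PV(dividends) I = 6.13·e^(−0.0274·2/12) + 15.50·e^(−0.0274·4/12) = 21.4611
Fair futures F* = (S − I)·e^(rT) = (686.89 − 21.4611)·e^0.018267 = 665.4289 × 1.018435 = 677.6961
Market ¥674.16 < fair 677.6961: forward underpriced → reverse cash-and-carry (short the stock, invest proceeds at r, pay the dividends, go long the forward).
Profit at T = |F_mkt − F*| = |674.16 − 677.6961| = ¥3.54 per share

¥3.54 per share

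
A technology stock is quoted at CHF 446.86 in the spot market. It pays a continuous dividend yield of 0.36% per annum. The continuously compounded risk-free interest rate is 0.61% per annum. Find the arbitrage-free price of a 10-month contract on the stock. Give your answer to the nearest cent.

CHF 447.79

F = S·e^((r − q)T) = 446.86 · e^((0.0061 − 0.0036) × 10/12)
= 446.86 · e^0.002083 = 446.86 × 1.002085
F = CHF 447.79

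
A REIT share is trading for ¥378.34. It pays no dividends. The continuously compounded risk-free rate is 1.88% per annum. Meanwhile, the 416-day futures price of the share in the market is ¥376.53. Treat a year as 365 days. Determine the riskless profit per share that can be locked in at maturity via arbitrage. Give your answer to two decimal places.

Fair futures: F* = S·e^(carry·T), with carry = r = 0.0188
F* = 378.34 · e^(0.0188 × 416/365) = 378.34 · e^0.021427 = 378.34 × 1.021658 = ¥386.5341
Market ¥376.53 < fair ¥386.5341: forward underpriced → reverse cash-and-carry (short spot, go long the forward).
At maturity, profit = |F_mkt − F*| = |376.53 − 386.5341| = ¥10.00 per share

¥10.00 per share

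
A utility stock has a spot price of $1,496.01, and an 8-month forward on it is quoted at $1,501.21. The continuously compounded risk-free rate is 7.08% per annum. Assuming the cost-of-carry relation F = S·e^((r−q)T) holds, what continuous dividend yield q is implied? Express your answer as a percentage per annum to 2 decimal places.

From F = S·e^((r−q)T): (r − q) = ln(F/S)/T
ln(1501.21/1496.01) = ln(1.003476) = 0.003470
(r − q) = 0.003470 / (8/12) = 0.005205
q = r − ln(F/S)/T = 0.0708 − 0.005205 = 0.065595
q = 6.56%

6.56%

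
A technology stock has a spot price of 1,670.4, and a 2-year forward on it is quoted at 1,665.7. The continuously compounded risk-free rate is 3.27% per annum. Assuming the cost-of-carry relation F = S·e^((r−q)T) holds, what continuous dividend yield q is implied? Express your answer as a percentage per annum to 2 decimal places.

From F = S·e^((r−q)T): (r − q) = ln(F/S)/T
ln(1665.7/1670.4) = ln(0.997186) = -0.002818
(r − q) = -0.002818 / (2) = -0.001409
q = r − ln(F/S)/T = 0.0327 + 0.001409 = 0.034109
q = 3.41%

3.41%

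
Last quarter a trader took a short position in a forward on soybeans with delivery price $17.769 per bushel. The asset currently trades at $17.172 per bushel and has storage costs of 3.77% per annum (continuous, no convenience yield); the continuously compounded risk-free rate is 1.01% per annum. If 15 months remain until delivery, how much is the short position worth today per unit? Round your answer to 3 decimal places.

-$0.455 per bushel

Current fair forward for the remaining 15 months: F = S·e^((r + u)·T), (r + u) = 0.0101 + 0.0377 = 0.0478
F = 17.172 · e^(0.0478 × 15/12) = 17.172 × 1.061571 = 18.2293
Value of long forward = (F − K)·e^(−rT) = (18.2293 − 17.769) · e^(−0.0101·15/12)
= 0.4603 × 0.987454 = 0.455
Short position value = −(long value) = -$0.455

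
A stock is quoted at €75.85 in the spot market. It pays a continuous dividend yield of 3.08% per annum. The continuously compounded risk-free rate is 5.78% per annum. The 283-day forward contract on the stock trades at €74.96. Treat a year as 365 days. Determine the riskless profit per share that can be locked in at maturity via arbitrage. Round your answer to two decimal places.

€2.49 per share

Fair forward: F* = S·e^(carry·T), with carry = (r − q) = 0.0578 − 0.0308 = 0.0270
F* = 75.85 · e^(0.0270 × 283/365) = 75.85 · e^0.020934 = 75.85 × 1.021155 = €77.4546
Market €74.96 < fair €77.4546: forward underpriced → reverse cash-and-carry (short spot, go long the forward).
At maturity, profit = |F_mkt − F*| = |74.96 − 77.4546| = €2.49 per share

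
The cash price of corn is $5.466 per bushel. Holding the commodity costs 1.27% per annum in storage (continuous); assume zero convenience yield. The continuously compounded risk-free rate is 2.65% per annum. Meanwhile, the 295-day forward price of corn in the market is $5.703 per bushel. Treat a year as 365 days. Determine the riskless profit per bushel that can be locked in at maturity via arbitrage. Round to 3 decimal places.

$0.061 per bushel

Fair forward: F* = S·e^(carry·T), with carry = (r + u) = 0.0265 + 0.0127 = 0.0392
F* = 5.466 · e^(0.0392 × 295/365) = 5.466 · e^0.031682 = 5.466 × 1.032189 = $5.6419
Market $5.703 > fair $5.6419: forward overpriced → cash-and-carry (buy spot, short the forward).
At maturity, profit = |F_mkt − F*| = |5.703 − 5.6419| = $0.061 per bushel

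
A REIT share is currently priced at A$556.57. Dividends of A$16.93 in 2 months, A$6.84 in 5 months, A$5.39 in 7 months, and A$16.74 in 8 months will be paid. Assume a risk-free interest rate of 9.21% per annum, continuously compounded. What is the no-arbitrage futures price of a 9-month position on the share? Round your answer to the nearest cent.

A$549.11

PV(dividends) I = 16.93·e^(−0.0921·2/12) + 6.84·e^(−0.0921·5/12) + 5.39·e^(−0.0921·7/12) + 16.74·e^(−0.0921·8/12)
I = 16.6721 + 6.5825 + 5.1081 + 15.7431 = 44.1058
F = (S − I)·e^(rT) = (556.57 − 44.1058) · e^(0.0921·9/12)
= 512.4642 · e^0.069075 = 512.4642 × 1.071517 = A$549.11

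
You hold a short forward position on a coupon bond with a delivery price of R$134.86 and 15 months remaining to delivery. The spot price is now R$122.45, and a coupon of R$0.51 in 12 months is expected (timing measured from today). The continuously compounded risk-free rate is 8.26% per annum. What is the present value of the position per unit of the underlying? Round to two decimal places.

-R$0.35

PV(remaining coupons) I = 0.51·e^(−0.0826·12/12) = 0.4696
Current forward F = (S − I)·e^(rT) = (122.45 − 0.4696)·e^(0.0826·15/12) = 121.9804 × 1.108769 = 135.2481
Value (long) = (F − K)·e^(−rT) = (135.2481 − 134.86) × 0.901901 = 0.3500
Short position value = −(long value) = -R$0.35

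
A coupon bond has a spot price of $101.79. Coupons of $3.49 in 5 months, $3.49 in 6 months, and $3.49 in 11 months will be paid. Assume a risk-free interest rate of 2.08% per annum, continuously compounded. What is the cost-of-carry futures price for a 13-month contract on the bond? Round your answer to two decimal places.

$93.54

PV(coupons) I = 3.49·e^(−0.0208·5/12) + 3.49·e^(−0.0208·6/12) + 3.49·e^(−0.0208·11/12)
I = 3.4599 + 3.4539 + 3.4241 = 10.3379
F = (S − I)·e^(rT) = (101.79 − 10.3379) · e^(0.0208·13/12)
= 91.4521 · e^0.022533 = 91.4521 × 1.022789 = $93.54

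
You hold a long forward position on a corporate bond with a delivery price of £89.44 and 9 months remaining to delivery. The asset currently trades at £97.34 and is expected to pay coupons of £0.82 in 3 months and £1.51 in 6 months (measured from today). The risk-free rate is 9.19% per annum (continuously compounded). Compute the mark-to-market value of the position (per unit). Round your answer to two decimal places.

£11.61

PV(remaining coupons) I = 0.82·e^(−0.0919·3/12) + 1.51·e^(−0.0919·6/12) = 2.2436
Current forward F = (S − I)·e^(rT) = (97.34 − 2.2436)·e^(0.0919·9/12) = 95.0964 × 1.071356 = 101.8821
Value (long) = (F − K)·e^(−rT) = (101.8821 − 89.44) × 0.933397 = 11.6134
Value = £11.61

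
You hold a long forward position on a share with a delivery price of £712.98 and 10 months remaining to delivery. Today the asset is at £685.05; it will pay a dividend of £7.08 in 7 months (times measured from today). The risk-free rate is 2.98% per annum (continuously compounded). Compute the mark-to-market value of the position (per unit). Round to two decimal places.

PV(remaining dividends) I = 7.08·e^(−0.0298·7/12) = 6.9580
Current forward F = (S − I)·e^(rT) = (685.05 − 6.9580)·e^(0.0298·10/12) = 678.0920 × 1.025144 = 695.1419
Value (long) = (F − K)·e^(−rT) = (695.1419 − 712.98) × 0.975472 = -17.4006
Value = -£17.40

-£17.40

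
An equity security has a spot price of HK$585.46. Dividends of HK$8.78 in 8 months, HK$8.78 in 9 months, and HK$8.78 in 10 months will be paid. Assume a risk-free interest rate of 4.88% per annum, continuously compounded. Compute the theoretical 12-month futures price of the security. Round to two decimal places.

HK$588.08

PV(dividends) I = 8.78·e^(−0.0488·8/12) + 8.78·e^(−0.0488·9/12) + 8.78·e^(−0.0488·10/12)
I = 8.4990 + 8.4645 + 8.4301 = 25.3936
F = (S − I)·e^(rT) = (585.46 − 25.3936) · e^(0.0488·12/12)
= 560.0664 · e^0.048800 = 560.0664 × 1.050010 = HK$588.08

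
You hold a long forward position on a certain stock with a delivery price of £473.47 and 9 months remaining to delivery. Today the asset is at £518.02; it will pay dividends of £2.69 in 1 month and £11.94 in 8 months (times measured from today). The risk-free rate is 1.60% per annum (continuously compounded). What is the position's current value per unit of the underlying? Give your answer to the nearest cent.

£35.70

PV(remaining dividends) I = 2.69·e^(−0.0160·1/12) + 11.94·e^(−0.0160·8/12) = 14.4997
Current forward F = (S − I)·e^(rT) = (518.02 − 14.4997)·e^(0.0160·9/12) = 503.5203 × 1.012072 = 509.5988
Value (long) = (F − K)·e^(−rT) = (509.5988 − 473.47) × 0.988072 = 35.6979
Value = £35.70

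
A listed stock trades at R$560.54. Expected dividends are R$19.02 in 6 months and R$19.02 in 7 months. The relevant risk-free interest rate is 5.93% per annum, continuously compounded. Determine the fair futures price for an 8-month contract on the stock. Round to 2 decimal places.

R$544.82

PV(dividends) I = 19.02·e^(−0.0593·6/12) + 19.02·e^(−0.0593·7/12)
I = 18.4643 + 18.3733 = 36.8376
F = (S − I)·e^(rT) = (560.54 − 36.8376) · e^(0.0593·8/12)
= 523.7024 · e^0.039533 = 523.7024 × 1.040325 = R$544.82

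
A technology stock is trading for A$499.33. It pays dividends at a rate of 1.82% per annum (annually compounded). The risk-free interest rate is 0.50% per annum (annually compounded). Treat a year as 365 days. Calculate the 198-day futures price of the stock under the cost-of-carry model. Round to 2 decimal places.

F = S · (1+r)^T / (1+q)^T
= 499.33 × 1.002709 / 1.009832 = 499.33 × 0.992946
F = A$495.81

A$495.81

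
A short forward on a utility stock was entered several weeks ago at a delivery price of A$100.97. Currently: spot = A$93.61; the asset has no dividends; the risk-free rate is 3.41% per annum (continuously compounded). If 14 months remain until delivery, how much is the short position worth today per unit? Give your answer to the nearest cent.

A$3.42

Current fair forward for the remaining 14 months: F = S·e^(r·T), r = 0.0341
F = 93.61 · e^(0.0341 × 14/12) = 93.61 × 1.040585 = 97.4092
Value of long forward = (F − K)·e^(−rT) = (97.4092 − 100.97) · e^(−0.0341·14/12)
= -3.5608 × 0.960998 = -3.42
Short position value = −(long value) = A$3.42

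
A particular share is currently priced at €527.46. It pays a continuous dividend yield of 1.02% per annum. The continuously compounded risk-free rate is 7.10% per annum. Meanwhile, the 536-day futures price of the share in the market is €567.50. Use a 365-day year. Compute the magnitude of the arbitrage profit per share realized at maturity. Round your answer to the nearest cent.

Fair futures: F* = S·e^(carry·T), with carry = (r − q) = 0.0710 − 0.0102 = 0.0608
F* = 527.46 · e^(0.0608 × 536/365) = 527.46 · e^0.089284 = 527.46 × 1.093391 = €576.7200
Market €567.50 < fair €576.7200: forward underpriced → reverse cash-and-carry (short spot, go long the forward).
At maturity, profit = |F_mkt − F*| = |567.50 − 576.7200| = €9.22 per share

€9.22 per share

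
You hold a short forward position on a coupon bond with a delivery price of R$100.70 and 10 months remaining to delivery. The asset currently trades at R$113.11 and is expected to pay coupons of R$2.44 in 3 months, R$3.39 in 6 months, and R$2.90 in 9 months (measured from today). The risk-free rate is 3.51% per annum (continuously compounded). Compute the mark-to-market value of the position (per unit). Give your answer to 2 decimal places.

-R$6.74

PV(remaining coupons) I = 2.44·e^(−0.0351·3/12) + 3.39·e^(−0.0351·6/12) + 2.90·e^(−0.0351·9/12) = 8.5744
Current forward F = (S − I)·e^(rT) = (113.11 − 8.5744)·e^(0.0351·10/12) = 104.5356 × 1.029682 = 107.6384
Value (long) = (F − K)·e^(−rT) = (107.6384 − 100.70) × 0.971174 = 6.7384
Short position value = −(long value) = -R$6.74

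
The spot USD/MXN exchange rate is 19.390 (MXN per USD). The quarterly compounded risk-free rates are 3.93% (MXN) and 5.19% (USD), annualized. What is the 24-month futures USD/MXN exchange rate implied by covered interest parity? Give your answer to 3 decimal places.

18.913

By covered interest parity, F = S · (1+r_MXN/4)^(4T) / (1+r_USD/4)^(4T)
= 19.390 × 1.081357 / 1.108638 = 19.390 × 0.975392
F = 18.913 MXN per USD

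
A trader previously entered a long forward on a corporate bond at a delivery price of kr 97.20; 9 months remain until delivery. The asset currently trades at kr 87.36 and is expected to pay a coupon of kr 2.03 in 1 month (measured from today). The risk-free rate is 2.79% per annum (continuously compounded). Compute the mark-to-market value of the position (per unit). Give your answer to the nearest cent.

PV(remaining coupons) I = 2.03·e^(−0.0279·1/12) = 2.0253
Current forward F = (S − I)·e^(rT) = (87.36 − 2.0253)·e^(0.0279·9/12) = 85.3347 × 1.021145 = 87.1391
Value (long) = (F − K)·e^(−rT) = (87.1391 − 97.20) × 0.979292 = -9.8526
Value = -kr 9.85

-kr 9.85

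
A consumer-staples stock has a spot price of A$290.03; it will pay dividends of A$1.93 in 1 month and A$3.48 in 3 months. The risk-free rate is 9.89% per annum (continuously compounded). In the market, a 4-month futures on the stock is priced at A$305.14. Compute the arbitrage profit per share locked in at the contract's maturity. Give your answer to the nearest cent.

A$10.88 per share

PV(dividends) I = 1.93·e^(−0.0989·1/12) + 3.48·e^(−0.0989·3/12) = 5.3092
Fair futures F* = (S − I)·e^(rT) = (290.03 − 5.3092)·e^0.032967 = 284.7208 × 1.033516 = 294.2635
Market A$305.14 > fair 294.2635: forward overpriced → cash-and-carry (borrow at r, buy the stock and collect the dividends, short the forward).
Profit at T = |F_mkt − F*| = |305.14 − 294.2635| = A$10.88 per share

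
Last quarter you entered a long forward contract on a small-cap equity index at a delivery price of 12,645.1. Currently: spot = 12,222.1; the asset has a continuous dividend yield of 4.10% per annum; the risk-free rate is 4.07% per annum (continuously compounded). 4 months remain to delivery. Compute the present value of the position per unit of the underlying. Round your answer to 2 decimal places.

-418.51

Current fair forward for the remaining 4 months: F = S·e^((r − q)·T), (r − q) = 0.0407 − 0.0410 = -0.0003
F = 12222.1 · e^(-0.0003 × 4/12) = 12222.1 × 0.99990000 = 12220.8778
Value of long forward = (F − K)·e^(−rT) = (12220.8778 − 12645.1) · e^(−0.0407·4/12)
= -424.2222 × 0.98652495 = -418.51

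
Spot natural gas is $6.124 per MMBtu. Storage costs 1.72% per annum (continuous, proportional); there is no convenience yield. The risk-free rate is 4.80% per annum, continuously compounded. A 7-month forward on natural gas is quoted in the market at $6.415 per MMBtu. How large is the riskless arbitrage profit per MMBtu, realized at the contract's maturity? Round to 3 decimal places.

Fair forward: F* = S·e^(carry·T), with carry = (r + u) = 0.0480 + 0.0172 = 0.0652
F* = 6.124 · e^(0.0652 × 7/12) = 6.124 · e^0.038033 = 6.124 × 1.038766 = $6.3614
Market $6.415 > fair $6.3614: forward overpriced → cash-and-carry (buy spot, short the forward).
At maturity, profit = |F_mkt − F*| = |6.415 − 6.3614| = $0.054 per MMBtu

$0.054 per MMBtu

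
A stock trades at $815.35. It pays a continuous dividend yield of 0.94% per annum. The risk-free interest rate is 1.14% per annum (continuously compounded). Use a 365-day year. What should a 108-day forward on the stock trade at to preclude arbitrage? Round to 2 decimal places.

$815.83

F = S·e^((r − q)T) = 815.35 · e^((0.0114 − 0.0094) × 108/365)
= 815.35 · e^0.000592 = 815.35 × 1.000592
F = $815.83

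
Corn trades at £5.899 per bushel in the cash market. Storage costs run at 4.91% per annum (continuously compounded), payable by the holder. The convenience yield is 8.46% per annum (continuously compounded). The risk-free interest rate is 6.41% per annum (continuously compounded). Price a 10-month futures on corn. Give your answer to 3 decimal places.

£6.041 per bushel

Net carry = r + u − y = 0.0641 + 0.0491 − 0.0846 = 0.0286
F = S·e^((r+u−y)T) = 5.899 · e^(0.0286 × 10/12) = 5.899 · e^0.023833
= 5.899 × 1.024119 = £6.041 per bushel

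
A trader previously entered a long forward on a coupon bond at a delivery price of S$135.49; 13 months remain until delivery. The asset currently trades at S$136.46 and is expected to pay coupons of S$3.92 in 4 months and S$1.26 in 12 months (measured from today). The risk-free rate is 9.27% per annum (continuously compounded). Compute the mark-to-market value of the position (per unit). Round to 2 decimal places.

PV(remaining coupons) I = 3.92·e^(−0.0927·4/12) + 1.26·e^(−0.0927·12/12) = 4.9492
Current forward F = (S − I)·e^(rT) = (136.46 − 4.9492)·e^(0.0927·13/12) = 131.5108 × 1.105641 = 145.4037
Value (long) = (F − K)·e^(−rT) = (145.4037 − 135.49) × 0.904453 = 8.9665
Value = S$8.97

S$8.97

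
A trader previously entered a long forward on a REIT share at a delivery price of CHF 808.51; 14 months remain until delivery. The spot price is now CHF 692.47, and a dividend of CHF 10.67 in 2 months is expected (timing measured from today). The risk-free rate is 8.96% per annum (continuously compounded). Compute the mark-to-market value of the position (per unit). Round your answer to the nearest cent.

-CHF 46.30

PV(remaining dividends) I = 10.67·e^(−0.0896·2/12) = 10.5118
Current forward F = (S − I)·e^(rT) = (692.47 − 10.5118)·e^(0.0896·14/12) = 681.9582 × 1.110192 = 757.1045
Value (long) = (F − K)·e^(−rT) = (757.1045 − 808.51) × 0.900745 = -46.3032
Value = -CHF 46.30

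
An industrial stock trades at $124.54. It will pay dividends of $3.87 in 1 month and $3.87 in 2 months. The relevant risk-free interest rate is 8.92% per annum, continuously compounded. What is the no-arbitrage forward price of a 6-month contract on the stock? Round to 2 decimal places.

$122.22

PV(dividends) I = 3.87·e^(−0.0892·1/12) + 3.87·e^(−0.0892·2/12)
I = 3.8413 + 3.8129 = 7.6542
F = (S − I)·e^(rT) = (124.54 − 7.6542) · e^(0.0892·6/12)
= 116.8858 · e^0.044600 = 116.8858 × 1.045610 = $122.22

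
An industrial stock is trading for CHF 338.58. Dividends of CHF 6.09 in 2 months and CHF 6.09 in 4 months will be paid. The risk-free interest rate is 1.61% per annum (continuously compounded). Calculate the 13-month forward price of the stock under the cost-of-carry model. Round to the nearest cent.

CHF 332.19

PV(dividends) I = 6.09·e^(−0.0161·2/12) + 6.09·e^(−0.0161·4/12)
I = 6.0737 + 6.0574 = 12.1311
F = (S − I)·e^(rT) = (338.58 − 12.1311) · e^(0.0161·13/12)
= 326.4489 · e^0.017442 = 326.4489 × 1.017595 = CHF 332.19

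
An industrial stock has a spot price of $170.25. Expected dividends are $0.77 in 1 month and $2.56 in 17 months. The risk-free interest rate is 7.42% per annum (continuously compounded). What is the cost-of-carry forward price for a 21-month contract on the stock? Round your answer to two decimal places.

PV(dividends) I = 0.77·e^(−0.0742·1/12) + 2.56·e^(−0.0742·17/12)
I = 0.7653 + 2.3046 = 3.0699
F = (S − I)·e^(rT) = (170.25 − 3.0699) · e^(0.0742·21/12)
= 167.1801 · e^0.129850 = 167.1801 × 1.138658 = $190.36

$190.36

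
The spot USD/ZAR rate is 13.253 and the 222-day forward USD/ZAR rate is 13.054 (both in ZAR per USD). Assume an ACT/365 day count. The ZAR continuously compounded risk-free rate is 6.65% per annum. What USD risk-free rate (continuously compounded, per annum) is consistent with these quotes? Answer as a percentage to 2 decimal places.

F = S·e^((r_ZAR − r_USD)T) ⇒ r_USD = r_ZAR − ln(F/S)/T
ln(13.054/13.253) = -0.015129; /(222/365) = -0.024874
r_USD = 0.0665 + 0.024874 = 0.091374
r_USD = 9.14%

9.14%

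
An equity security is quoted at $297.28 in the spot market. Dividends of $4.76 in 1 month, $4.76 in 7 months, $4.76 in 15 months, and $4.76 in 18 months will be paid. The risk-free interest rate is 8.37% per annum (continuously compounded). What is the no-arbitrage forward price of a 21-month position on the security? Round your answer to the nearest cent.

PV(dividends) I = 4.76·e^(−0.0837·1/12) + 4.76·e^(−0.0837·7/12) + 4.76·e^(−0.0837·15/12) + 4.76·e^(−0.0837·18/12)
I = 4.7269 + 4.5332 + 4.2872 + 4.1984 = 17.7457
F = (S − I)·e^(rT) = (297.28 − 17.7457) · e^(0.0837·21/12)
= 279.5343 · e^0.146475 = 279.5343 × 1.157746 = $323.63

$323.63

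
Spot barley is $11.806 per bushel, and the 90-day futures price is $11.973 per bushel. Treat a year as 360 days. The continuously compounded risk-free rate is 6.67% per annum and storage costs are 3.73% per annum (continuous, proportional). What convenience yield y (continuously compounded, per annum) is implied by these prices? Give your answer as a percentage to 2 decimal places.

4.78%

F = S·e^((r+u−y)T) ⇒ (r+u−y) = ln(F/S)/T
ln(11.973/11.806) = 0.014046; /T ⇒ 0.056184
y = r + u − ln(F/S)/T = 0.0667 + 0.0373 − 0.056184 = 0.047816
y = 4.78%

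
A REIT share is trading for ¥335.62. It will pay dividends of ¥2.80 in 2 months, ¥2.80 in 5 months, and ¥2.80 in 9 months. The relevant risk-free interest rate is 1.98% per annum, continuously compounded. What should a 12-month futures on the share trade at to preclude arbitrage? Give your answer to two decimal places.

¥333.84

PV(dividends) I = 2.80·e^(−0.0198·2/12) + 2.80·e^(−0.0198·5/12) + 2.80·e^(−0.0198·9/12)
I = 2.7908 + 2.7770 + 2.7587 = 8.3265
F = (S − I)·e^(rT) = (335.62 − 8.3265) · e^(0.0198·12/12)
= 327.2935 · e^0.019800 = 327.2935 × 1.019997 = ¥333.84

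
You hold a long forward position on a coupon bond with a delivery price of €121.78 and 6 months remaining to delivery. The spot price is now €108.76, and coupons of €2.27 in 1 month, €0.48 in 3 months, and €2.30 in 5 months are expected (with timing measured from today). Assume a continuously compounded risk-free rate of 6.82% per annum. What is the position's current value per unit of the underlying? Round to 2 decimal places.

-€13.90

PV(remaining coupons) I = 2.27·e^(−0.0682·1/12) + 0.48·e^(−0.0682·3/12) + 2.30·e^(−0.0682·5/12) = 4.9646
Current forward F = (S − I)·e^(rT) = (108.76 − 4.9646)·e^(0.0682·6/12) = 103.7954 × 1.034688 = 107.3959
Value (long) = (F − K)·e^(−rT) = (107.3959 − 121.78) × 0.966475 = -13.9019
Value = -€13.90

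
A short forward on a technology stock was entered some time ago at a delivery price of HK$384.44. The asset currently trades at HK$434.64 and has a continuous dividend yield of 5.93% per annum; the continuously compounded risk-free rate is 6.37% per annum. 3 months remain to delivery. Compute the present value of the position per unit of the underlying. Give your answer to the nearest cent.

Current fair forward for the remaining 3 months: F = S·e^((r − q)·T), (r − q) = 0.0637 − 0.0593 = 0.0044
F = 434.64 · e^(0.0044 × 3/12) = 434.64 × 1.001101 = 435.1185
Value of long forward = (F − K)·e^(−rT) = (435.1185 − 384.44) · e^(−0.0637·3/12)
= 50.6785 × 0.984201 = 49.88
Short position value = −(long value) = -HK$49.88

-HK$49.88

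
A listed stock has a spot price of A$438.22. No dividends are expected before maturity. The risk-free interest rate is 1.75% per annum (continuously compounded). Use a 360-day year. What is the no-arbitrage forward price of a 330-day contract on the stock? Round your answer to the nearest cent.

A$445.31

F = S·e^(rT) = 438.22 · e^(0.0175 × 330/360)
= 438.22 · e^0.016042 = 438.22 × 1.016171
F = A$445.31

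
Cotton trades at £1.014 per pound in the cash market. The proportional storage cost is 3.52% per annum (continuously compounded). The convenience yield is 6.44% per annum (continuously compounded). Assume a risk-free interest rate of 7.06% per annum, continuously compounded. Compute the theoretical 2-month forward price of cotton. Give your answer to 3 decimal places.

£1.021 per pound

Net carry = r + u − y = 0.0706 + 0.0352 − 0.0644 = 0.0414
F = S·e^((r+u−y)T) = 1.014 · e^(0.0414 × 2/12) = 1.014 · e^0.006900
= 1.014 × 1.006924 = £1.021 per pound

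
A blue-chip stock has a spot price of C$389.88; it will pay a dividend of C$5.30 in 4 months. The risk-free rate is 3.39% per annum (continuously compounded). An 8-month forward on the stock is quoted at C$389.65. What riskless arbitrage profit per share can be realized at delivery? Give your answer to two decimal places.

C$3.78 per share

PV(dividends) I = 5.30·e^(−0.0339·4/12) = 5.2404
Fair forward F* = (S − I)·e^(rT) = (389.88 − 5.2404)·e^0.022600 = 384.6396 × 1.022857 = 393.4313
Market C$389.65 < fair 393.4313: forward underpriced → reverse cash-and-carry (short the stock, invest proceeds at r, pay the dividends, go long the forward).
Profit at T = |F_mkt − F*| = |389.65 − 393.4313| = C$3.78 per share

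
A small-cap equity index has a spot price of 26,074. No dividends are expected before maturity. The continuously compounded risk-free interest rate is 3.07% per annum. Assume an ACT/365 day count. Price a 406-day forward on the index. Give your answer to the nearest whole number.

F = S·e^(rT) = 26074 · e^(0.0307 × 406/365)
= 26074 · e^0.034148 = 26074 × 1.034738
F = 26,980

26,980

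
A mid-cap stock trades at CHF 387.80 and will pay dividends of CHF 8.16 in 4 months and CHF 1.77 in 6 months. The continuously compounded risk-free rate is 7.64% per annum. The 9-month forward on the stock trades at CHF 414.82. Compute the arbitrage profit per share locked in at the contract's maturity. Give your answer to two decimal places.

CHF 14.38 per share

PV(dividends) I = 8.16·e^(−0.0764·4/12) + 1.77·e^(−0.0764·6/12) = 9.6585
Fair forward F* = (S − I)·e^(rT) = (387.80 − 9.6585)·e^0.057300 = 378.1415 × 1.058973 = 400.4416
Market CHF 414.82 > fair 400.4416: forward overpriced → cash-and-carry (borrow at r, buy the stock and collect the dividends, short the forward).
Profit at T = |F_mkt − F*| = |414.82 − 400.4416| = CHF 14.38 per share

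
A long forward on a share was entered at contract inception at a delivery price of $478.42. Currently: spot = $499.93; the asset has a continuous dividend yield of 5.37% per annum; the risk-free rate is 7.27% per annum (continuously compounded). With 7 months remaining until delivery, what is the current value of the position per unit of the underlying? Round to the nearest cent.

$25.96

Current fair forward for the remaining 7 months: F = S·e^((r − q)·T), (r − q) = 0.0727 − 0.0537 = 0.0190
F = 499.93 · e^(0.0190 × 7/12) = 499.93 × 1.011145 = 505.5017
Value of long forward = (F − K)·e^(−rT) = (505.5017 − 478.42) · e^(−0.0727·7/12)
= 27.0817 × 0.958478 = 25.96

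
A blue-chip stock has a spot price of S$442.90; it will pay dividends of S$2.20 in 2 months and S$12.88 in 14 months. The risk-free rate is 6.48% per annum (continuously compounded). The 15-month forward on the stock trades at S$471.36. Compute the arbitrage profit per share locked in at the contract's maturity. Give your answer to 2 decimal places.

PV(dividends) I = 2.20·e^(−0.0648·2/12) + 12.88·e^(−0.0648·14/12) = 14.1185
Fair forward F* = (S − I)·e^(rT) = (442.90 − 14.1185)·e^0.081000 = 428.7815 × 1.084371 = 464.9582
Market S$471.36 > fair 464.9582: forward overpriced → cash-and-carry (borrow at r, buy the stock and collect the dividends, short the forward).
Profit at T = |F_mkt − F*| = |471.36 − 464.9582| = S$6.40 per share

S$6.40 per share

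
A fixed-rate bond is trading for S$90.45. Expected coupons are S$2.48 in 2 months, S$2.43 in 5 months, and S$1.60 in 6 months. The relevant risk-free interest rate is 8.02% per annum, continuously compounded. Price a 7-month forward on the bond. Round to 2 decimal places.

S$88.14

PV(coupons) I = 2.48·e^(−0.0802·2/12) + 2.43·e^(−0.0802·5/12) + 1.60·e^(−0.0802·6/12)
I = 2.4471 + 2.3501 + 1.5371 = 6.3343
F = (S − I)·e^(rT) = (90.45 − 6.3343) · e^(0.0802·7/12)
= 84.1157 · e^0.046783 = 84.1157 × 1.047895 = S$88.14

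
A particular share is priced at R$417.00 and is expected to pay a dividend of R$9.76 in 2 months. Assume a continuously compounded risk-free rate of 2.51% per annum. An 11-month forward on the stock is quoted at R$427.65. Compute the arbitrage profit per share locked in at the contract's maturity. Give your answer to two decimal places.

PV(dividends) I = 9.76·e^(−0.0251·2/12) = 9.7193
Fair forward F* = (S − I)·e^(rT) = (417.00 − 9.7193)·e^0.023008 = 407.2807 × 1.023275 = 416.7602
Market R$427.65 > fair 416.7602: forward overpriced → cash-and-carry (borrow at r, buy the stock and collect the dividends, short the forward).
Profit at T = |F_mkt − F*| = |427.65 − 416.7602| = R$10.89 per share

R$10.89 per share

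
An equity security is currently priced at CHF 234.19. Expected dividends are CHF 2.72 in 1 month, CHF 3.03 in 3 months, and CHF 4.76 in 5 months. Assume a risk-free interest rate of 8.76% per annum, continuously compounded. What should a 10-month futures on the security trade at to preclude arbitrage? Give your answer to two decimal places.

CHF 240.89

PV(dividends) I = 2.72·e^(−0.0876·1/12) + 3.03·e^(−0.0876·3/12) + 4.76·e^(−0.0876·5/12)
I = 2.7002 + 2.9644 + 4.5894 = 10.2540
F = (S − I)·e^(rT) = (234.19 − 10.2540) · e^(0.0876·10/12)
= 223.9360 · e^0.073000 = 223.9360 × 1.075731 = CHF 240.89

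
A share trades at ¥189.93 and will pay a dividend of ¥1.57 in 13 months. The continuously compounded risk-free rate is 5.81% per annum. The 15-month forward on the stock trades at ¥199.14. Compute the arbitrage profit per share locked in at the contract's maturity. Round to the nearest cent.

PV(dividends) I = 1.57·e^(−0.0581·13/12) = 1.4742
Fair forward F* = (S − I)·e^(rT) = (189.93 − 1.4742)·e^0.072625 = 188.4558 × 1.075327 = 202.6516
Market ¥199.14 < fair 202.6516: forward underpriced → reverse cash-and-carry (short the stock, invest proceeds at r, pay the dividends, go long the forward).
Profit at T = |F_mkt − F*| = |199.14 − 202.6516| = ¥3.51 per share

¥3.51 per share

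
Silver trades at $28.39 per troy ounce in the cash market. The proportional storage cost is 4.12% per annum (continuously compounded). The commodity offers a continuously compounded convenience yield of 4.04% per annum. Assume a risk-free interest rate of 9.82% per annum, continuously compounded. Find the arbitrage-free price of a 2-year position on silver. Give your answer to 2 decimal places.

Net carry = r + u − y = 0.0982 + 0.0412 − 0.0404 = 0.0990
F = S·e^((r+u−y)T) = 28.39 · e^(0.0990 × 2) = 28.39 · e^0.198000
= 28.39 × 1.218962 = $34.61 per troy ounce

$34.61 per troy ounce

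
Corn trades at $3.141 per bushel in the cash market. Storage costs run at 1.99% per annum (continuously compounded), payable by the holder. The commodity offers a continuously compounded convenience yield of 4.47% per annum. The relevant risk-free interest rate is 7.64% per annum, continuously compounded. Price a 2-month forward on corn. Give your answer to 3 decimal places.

$3.168 per bushel

Net carry = r + u − y = 0.0764 + 0.0199 − 0.0447 = 0.0516
F = S·e^((r+u−y)T) = 3.141 · e^(0.0516 × 2/12) = 3.141 · e^0.008600
= 3.141 × 1.008637 = $3.168 per bushel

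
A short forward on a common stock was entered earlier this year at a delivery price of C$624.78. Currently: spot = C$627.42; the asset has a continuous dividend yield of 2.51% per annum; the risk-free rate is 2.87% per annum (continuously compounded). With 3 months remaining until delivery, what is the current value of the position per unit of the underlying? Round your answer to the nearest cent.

-C$3.18

Current fair forward for the remaining 3 months: F = S·e^((r − q)·T), (r − q) = 0.0287 − 0.0251 = 0.0036
F = 627.42 · e^(0.0036 × 3/12) = 627.42 × 1.000900 = 627.9847
Value of long forward = (F − K)·e^(−rT) = (627.9847 − 624.78) · e^(−0.0287·3/12)
= 3.2047 × 0.992851 = 3.18
Short position value = −(long value) = -C$3.18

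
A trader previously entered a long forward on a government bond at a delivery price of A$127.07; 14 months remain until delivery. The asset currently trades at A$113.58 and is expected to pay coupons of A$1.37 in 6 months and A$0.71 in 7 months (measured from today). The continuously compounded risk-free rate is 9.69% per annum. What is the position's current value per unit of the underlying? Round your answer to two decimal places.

-A$1.88

PV(remaining coupons) I = 1.37·e^(−0.0969·6/12) + 0.71·e^(−0.0969·7/12) = 1.9762
Current forward F = (S − I)·e^(rT) = (113.58 − 1.9762)·e^(0.0969·14/12) = 111.6038 × 1.119688 = 124.9614
Value (long) = (F − K)·e^(−rT) = (124.9614 − 127.07) × 0.893106 = -1.8832
Value = -A$1.88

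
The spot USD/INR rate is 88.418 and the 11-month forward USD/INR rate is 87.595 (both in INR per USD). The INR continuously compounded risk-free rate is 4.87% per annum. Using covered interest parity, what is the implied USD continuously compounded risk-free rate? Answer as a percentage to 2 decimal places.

5.89%

F = S·e^((r_INR − r_USD)T) ⇒ r_USD = r_INR − ln(F/S)/T
ln(87.595/88.418) = -0.009352; /(11/12) = -0.010202
r_USD = 0.0487 + 0.010202 = 0.058902
r_USD = 5.89%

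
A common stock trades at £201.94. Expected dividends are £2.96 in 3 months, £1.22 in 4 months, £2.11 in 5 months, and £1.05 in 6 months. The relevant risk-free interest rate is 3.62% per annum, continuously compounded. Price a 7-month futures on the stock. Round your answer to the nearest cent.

£198.85

PV(dividends) I = 2.96·e^(−0.0362·3/12) + 1.22·e^(−0.0362·4/12) + 2.11·e^(−0.0362·5/12) + 1.05·e^(−0.0362·6/12)
I = 2.9333 + 1.2054 + 2.0784 + 1.0312 = 7.2483
F = (S − I)·e^(rT) = (201.94 − 7.2483) · e^(0.0362·7/12)
= 194.6917 · e^0.021117 = 194.6917 × 1.021342 = £198.85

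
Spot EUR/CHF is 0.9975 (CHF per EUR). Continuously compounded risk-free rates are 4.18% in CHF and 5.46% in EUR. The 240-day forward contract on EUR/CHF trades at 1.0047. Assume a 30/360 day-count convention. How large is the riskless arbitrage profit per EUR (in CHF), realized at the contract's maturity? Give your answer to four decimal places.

Fair forward: F* = S·e^(carry·T), with carry = (r_CHF − r_EUR) = 0.0418 − 0.0546 = -0.0128
F* = 0.9975 · e^(-0.0128 × 240/360) = 0.9975 · e^-0.008533 = 0.9975 × 0.991503 = 0.9890
Market 1.0047 > fair 0.9890: forward overpriced → cash-and-carry (buy spot, short the forward).
At maturity, profit = |F_mkt − F*| = |1.0047 − 0.9890| = 0.0157 per EUR (in CHF)

0.0157 per EUR (in CHF)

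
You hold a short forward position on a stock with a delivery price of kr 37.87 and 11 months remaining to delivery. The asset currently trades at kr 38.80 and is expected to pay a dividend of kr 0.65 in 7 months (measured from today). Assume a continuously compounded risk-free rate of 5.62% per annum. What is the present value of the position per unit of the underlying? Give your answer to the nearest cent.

PV(remaining dividends) I = 0.65·e^(−0.0562·7/12) = 0.6290
Current forward F = (S − I)·e^(rT) = (38.80 − 0.6290)·e^(0.0562·11/12) = 38.1710 × 1.052867 = 40.1890
Value (long) = (F − K)·e^(−rT) = (40.1890 − 37.87) × 0.949788 = 2.2026
Short position value = −(long value) = -kr 2.20

-kr 2.20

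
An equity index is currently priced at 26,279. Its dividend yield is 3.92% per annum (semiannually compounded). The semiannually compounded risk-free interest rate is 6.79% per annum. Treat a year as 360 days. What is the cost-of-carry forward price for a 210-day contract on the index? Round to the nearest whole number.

26,711

F = S · (1+r/2)^(2T) / (1+q/2)^(2T)
= 26279 × 1.039719 / 1.022904 = 26279 × 1.016438
F = 26,711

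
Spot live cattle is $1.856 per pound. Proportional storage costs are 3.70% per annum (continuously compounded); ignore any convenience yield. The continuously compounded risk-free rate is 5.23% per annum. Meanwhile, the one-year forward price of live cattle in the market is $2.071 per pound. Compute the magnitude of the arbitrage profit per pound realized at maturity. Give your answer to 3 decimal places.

Fair forward: F* = S·e^(carry·T), with carry = (r + u) = 0.0523 + 0.0370 = 0.0893
F* = 1.856 · e^(0.0893 × 12/12) = 1.856 · e^0.089300 = 1.856 × 1.093409 = $2.0294
Market $2.071 > fair $2.0294: forward overpriced → cash-and-carry (buy spot, short the forward).
At maturity, profit = |F_mkt − F*| = |2.071 − 2.0294| = $0.042 per pound

$0.042 per pound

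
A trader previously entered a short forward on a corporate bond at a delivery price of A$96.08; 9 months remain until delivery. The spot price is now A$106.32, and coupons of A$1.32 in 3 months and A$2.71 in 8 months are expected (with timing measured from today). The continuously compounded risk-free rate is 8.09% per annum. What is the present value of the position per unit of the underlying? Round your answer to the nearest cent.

PV(remaining coupons) I = 1.32·e^(−0.0809·3/12) + 2.71·e^(−0.0809·8/12) = 3.8613
Current forward F = (S − I)·e^(rT) = (106.32 − 3.8613)·e^(0.0809·9/12) = 102.4587 × 1.062554 = 108.8679
Value (long) = (F − K)·e^(−rT) = (108.8679 − 96.08) × 0.941129 = 12.0351
Short position value = −(long value) = -A$12.04

-A$12.04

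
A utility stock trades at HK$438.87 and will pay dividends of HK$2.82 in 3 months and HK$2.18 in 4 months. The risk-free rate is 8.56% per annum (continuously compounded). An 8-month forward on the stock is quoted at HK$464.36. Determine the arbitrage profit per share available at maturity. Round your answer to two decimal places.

PV(dividends) I = 2.82·e^(−0.0856·3/12) + 2.18·e^(−0.0856·4/12) = 4.8790
Fair forward F* = (S − I)·e^(rT) = (438.87 − 4.8790)·e^0.057067 = 433.9910 × 1.058727 = 459.4780
Market HK$464.36 > fair 459.4780: forward overpriced → cash-and-carry (borrow at r, buy the stock and collect the dividends, short the forward).
Profit at T = |F_mkt − F*| = |464.36 − 459.4780| = HK$4.88 per share

HK$4.88 per share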